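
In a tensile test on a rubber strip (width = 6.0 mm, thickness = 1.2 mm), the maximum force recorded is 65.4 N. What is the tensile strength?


Area = width * thickness = 6.0 * 1.2 = 7.2 mm^2
TS = force / area = 65.4 / 7.2 = 9.08 MPa

9.08 MPa


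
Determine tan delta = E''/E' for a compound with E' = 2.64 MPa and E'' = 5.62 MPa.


tan delta = E'' / E'
= 5.62 / 2.64
= 2.1288

tan delta = 2.1288


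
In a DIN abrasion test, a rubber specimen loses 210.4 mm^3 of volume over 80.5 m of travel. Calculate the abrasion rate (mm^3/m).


Rate = volume_loss / distance
= 210.4 / 80.5
= 2.614 mm^3/m

2.614 mm^3/m


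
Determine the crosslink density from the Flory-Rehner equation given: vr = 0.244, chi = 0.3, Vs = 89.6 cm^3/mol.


ln(1 - vr) = ln(1 - 0.244) = -0.2797
Numerator = -((-0.2797) + 0.244 + 0.3 * 0.244^2) = 0.0179
Denominator = 89.6 * (0.244^(1/3) - 0.244/2) = 45.0580
nu = 0.0179 / 45.0580 = 3.9622e-04 mol/cm^3

3.9622e-04 mol/cm^3


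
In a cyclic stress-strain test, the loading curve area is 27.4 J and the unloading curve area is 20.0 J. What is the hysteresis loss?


Hysteresis loss = loading - unloading
= 27.4 - 20.0
= 7.4 J

7.4 J


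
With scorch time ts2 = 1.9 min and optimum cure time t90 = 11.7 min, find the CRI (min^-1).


CRI = 100 / (t90 - ts2)
= 100 / (11.7 - 1.9)
= 100 / 9.8
= 10.2 min^-1

10.2 min^-1


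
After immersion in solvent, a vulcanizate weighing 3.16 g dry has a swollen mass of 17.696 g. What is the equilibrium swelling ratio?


Q = W_swollen / W_dry
Q = 17.696 / 3.16
Q = 5.6

Q = 5.6


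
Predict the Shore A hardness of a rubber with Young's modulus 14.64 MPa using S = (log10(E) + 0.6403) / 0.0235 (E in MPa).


log10(E) = 0.0235*S - 0.6403  =>  S = (log10(E) + 0.6403) / 0.0235
log10(14.64) = 1.165541
S = (1.165541 + 0.6403) / 0.0235 = 1.805841 / 0.0235
S = 76.8

Shore A = 76.8


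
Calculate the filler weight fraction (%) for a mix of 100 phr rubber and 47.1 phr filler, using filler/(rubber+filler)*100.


Filler % = filler / (rubber + filler) * 100
= 47.1 / (100 + 47.1) * 100
= 47.1 / 147.1 * 100
= 32.02%

32.02%


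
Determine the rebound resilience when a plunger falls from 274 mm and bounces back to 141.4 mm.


Resilience = h_rebound / h_drop * 100
= 141.4 / 274 * 100
= 51.6%

51.6%


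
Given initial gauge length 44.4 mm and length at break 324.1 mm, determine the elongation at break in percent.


Elongation = (Lf - L0) / L0 * 100
= (324.1 - 44.4) / 44.4 * 100
= 279.7 / 44.4 * 100
= 630.0%

630.0%


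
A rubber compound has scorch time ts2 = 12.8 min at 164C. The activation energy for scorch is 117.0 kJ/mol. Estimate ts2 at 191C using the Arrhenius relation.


Convert temperatures: T1 = 164 + 273.15 = 437.15 K, T2 = 191 + 273.15 = 464.15 K
ts2_new = 12.8 * exp(117000 / 8.314 * (1/464.15 - 1/437.15))
1/T2 - 1/T1 = -1.3307e-04
ts2_new = 1.97 min

1.97 min


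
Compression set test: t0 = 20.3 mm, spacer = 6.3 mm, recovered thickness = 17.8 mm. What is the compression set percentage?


CS = (t0 - recovered) / (t0 - ts) * 100
= (20.3 - 17.8) / (20.3 - 6.3) * 100
= 2.5 / 14.0 * 100
= 17.9%

17.9%


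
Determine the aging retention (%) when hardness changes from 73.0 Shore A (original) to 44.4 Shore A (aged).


Retention = aged / original * 100
= 44.4 / 73.0 * 100
= 60.8%

60.8%


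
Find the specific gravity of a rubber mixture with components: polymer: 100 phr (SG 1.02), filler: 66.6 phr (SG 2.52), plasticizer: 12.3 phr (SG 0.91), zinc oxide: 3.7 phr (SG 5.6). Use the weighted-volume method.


Sum of weights = 182.6
Volume contributions:
  polymer: 100/1.02 = 98.0392
  filler: 66.6/2.52 = 26.4286
  plasticizer: 12.3/0.91 = 13.5165
  zinc oxide: 3.7/5.6 = 0.6607
Sum of volumes = 138.6450
SG = 182.6 / 138.6450 = 1.317

SG = 1.317


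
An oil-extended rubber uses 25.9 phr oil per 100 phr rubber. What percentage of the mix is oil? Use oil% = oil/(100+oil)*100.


Oil % = oil / (100 + oil) * 100
= 25.9 / (100 + 25.9) * 100
= 25.9 / 125.9 * 100
= 20.57%

20.57%


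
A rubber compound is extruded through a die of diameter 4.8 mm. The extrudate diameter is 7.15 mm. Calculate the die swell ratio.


Die swell ratio = D_extrudate / D_die
= 7.15 / 4.8
= 1.49

Die swell = 1.49


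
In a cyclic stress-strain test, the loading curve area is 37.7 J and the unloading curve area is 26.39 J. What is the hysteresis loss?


Hysteresis loss = loading - unloading
= 37.7 - 26.39
= 11.31 J

11.31 J


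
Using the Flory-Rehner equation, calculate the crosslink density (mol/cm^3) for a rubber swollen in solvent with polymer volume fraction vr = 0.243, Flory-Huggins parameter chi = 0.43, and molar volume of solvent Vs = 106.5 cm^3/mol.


ln(1 - vr) = ln(1 - 0.243) = -0.2784
Numerator = -((-0.2784) + 0.243 + 0.43 * 0.243^2) = 0.0100
Denominator = 106.5 * (0.243^(1/3) - 0.243/2) = 53.5189
nu = 0.0100 / 53.5189 = 1.8687e-04 mol/cm^3

1.8687e-04 mol/cm^3


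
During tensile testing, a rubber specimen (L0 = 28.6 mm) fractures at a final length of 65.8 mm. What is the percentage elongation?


Elongation = (Lf - L0) / L0 * 100
= (65.8 - 28.6) / 28.6 * 100
= 37.2 / 28.6 * 100
= 130.1%

130.1%


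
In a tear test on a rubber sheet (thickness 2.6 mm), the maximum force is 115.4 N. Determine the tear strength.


Tear strength = force / thickness
= 115.4 / 2.6
= 44.38 N/mm

44.38 N/mm


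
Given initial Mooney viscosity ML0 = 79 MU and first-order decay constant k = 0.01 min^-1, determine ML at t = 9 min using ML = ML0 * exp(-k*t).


ML = ML0 * exp(-k * t)
ML = 79 * exp(-0.01 * 9)
ML = 79 * 0.9139
ML = 72.2 MU

72.2 MU


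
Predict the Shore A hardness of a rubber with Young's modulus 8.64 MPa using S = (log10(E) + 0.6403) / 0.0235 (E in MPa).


log10(E) = 0.0235*S - 0.6403  =>  S = (log10(E) + 0.6403) / 0.0235
log10(8.64) = 0.936514
S = (0.936514 + 0.6403) / 0.0235 = 1.576814 / 0.0235
S = 67.1

Shore A = 67.1


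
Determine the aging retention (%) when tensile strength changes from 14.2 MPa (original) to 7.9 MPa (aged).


Retention = aged / original * 100
= 7.9 / 14.2 * 100
= 55.6%

55.6%


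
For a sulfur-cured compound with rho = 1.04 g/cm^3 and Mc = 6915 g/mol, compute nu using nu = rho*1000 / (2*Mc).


nu = rho * 1000 / (2 * Mc)
nu = 1.04 * 1000 / (2 * 6915)
nu = 1040.0 / 13830
nu = 0.0752 mol/L

0.0752 mol/L


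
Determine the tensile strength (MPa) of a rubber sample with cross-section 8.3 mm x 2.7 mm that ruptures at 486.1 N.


Area = width * thickness = 8.3 * 2.7 = 22.41 mm^2
TS = force / area = 486.1 / 22.41 = 21.69 MPa

21.69 MPa


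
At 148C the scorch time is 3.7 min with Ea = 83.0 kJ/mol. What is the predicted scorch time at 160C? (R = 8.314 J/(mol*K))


Convert temperatures: T1 = 148 + 273.15 = 421.15 K, T2 = 160 + 273.15 = 433.15 K
ts2_new = 3.7 * exp(83000 / 8.314 * (1/433.15 - 1/421.15))
1/T2 - 1/T1 = -6.5782e-05
ts2_new = 1.92 min

1.92 min


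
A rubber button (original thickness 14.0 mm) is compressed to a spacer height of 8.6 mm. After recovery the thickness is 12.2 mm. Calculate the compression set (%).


CS = (t0 - recovered) / (t0 - ts) * 100
= (14.0 - 12.2) / (14.0 - 8.6) * 100
= 1.8 / 5.4 * 100
= 33.3%

33.3%


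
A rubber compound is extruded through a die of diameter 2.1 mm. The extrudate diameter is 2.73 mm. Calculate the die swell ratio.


Die swell ratio = D_extrudate / D_die
= 2.73 / 2.1
= 1.3

Die swell = 1.3


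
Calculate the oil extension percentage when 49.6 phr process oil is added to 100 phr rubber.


Oil % = oil / (100 + oil) * 100
= 49.6 / (100 + 49.6) * 100
= 49.6 / 149.6 * 100
= 33.16%

33.16%


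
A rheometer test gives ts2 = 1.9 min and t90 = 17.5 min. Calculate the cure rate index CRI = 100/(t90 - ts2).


CRI = 100 / (t90 - ts2)
= 100 / (17.5 - 1.9)
= 100 / 15.6
= 6.41 min^-1

6.41 min^-1


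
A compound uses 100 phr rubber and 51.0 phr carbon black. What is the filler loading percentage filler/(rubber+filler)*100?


Filler % = filler / (rubber + filler) * 100
= 51.0 / (100 + 51.0) * 100
= 51.0 / 151.0 * 100
= 33.77%

33.77%


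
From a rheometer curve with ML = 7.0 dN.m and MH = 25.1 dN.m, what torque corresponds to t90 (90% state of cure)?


M90 = ML + 0.9 * (MH - ML)
M90 = 7.0 + 0.9 * (25.1 - 7.0)
M90 = 7.0 + 0.9 * 18.1
M90 = 23.29 dN.m

23.29 dN.m


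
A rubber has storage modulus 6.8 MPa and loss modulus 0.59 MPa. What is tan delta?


tan delta = E'' / E'
= 0.59 / 6.8
= 0.0868

tan delta = 0.0868


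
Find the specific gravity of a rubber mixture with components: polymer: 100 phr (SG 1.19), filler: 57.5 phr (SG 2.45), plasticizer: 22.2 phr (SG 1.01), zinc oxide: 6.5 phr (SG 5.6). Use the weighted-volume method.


Sum of weights = 186.2
Volume contributions:
  polymer: 100/1.19 = 84.0336
  filler: 57.5/2.45 = 23.4694
  plasticizer: 22.2/1.01 = 21.9802
  zinc oxide: 6.5/5.6 = 1.1607
Sum of volumes = 130.6439
SG = 186.2 / 130.6439 = 1.425

SG = 1.425


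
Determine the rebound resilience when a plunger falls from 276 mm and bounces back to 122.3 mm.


Resilience = h_rebound / h_drop * 100
= 122.3 / 276 * 100
= 44.3%

44.3%


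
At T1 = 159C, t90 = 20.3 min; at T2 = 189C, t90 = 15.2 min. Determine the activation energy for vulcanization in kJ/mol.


T1 = 432.15 K, T2 = 462.15 K
1/T1 - 1/T2 = 1.5021e-04
ln(t1/t2) = ln(20.3/15.2) = 0.2893
Ea = 8.314 * 0.2893 / 1.5021e-04 = 16013.7443 J/mol
Ea = 16.01 kJ/mol

16.01 kJ/mol


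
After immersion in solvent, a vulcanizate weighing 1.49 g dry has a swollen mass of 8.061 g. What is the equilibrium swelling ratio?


Q = W_swollen / W_dry
Q = 8.061 / 1.49
Q = 5.41

Q = 5.41


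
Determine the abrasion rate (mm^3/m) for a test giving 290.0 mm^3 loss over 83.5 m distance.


Rate = volume_loss / distance
= 290.0 / 83.5
= 3.473 mm^3/m

3.473 mm^3/m


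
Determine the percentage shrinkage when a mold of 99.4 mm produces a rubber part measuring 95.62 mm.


Shrinkage = (mold - part) / mold * 100
= (99.4 - 95.62) / 99.4 * 100
= 3.78 / 99.4 * 100
= 3.8%

3.8%


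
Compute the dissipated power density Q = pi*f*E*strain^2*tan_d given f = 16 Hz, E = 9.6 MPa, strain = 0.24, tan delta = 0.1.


Q = pi * f * E * strain^2 * tan_d
= pi * 16 * 9.6 * 0.24^2 * 0.1
= pi * 16 * 9.6 * 0.0576 * 0.1
= 2.7795

Q = 2.7795


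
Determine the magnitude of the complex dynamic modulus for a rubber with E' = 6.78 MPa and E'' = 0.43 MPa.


|E*| = sqrt(E'^2 + E''^2)
= sqrt(6.78^2 + 0.43^2)
= sqrt(45.9684 + 0.1849)
= 6.794 MPa

6.794 MPa


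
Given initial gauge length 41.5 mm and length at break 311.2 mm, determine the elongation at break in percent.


Elongation = (Lf - L0) / L0 * 100
= (311.2 - 41.5) / 41.5 * 100
= 269.7 / 41.5 * 100
= 649.9%

649.9%


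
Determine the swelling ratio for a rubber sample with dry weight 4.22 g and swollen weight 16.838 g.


Q = W_swollen / W_dry
Q = 16.838 / 4.22
Q = 3.99

Q = 3.99


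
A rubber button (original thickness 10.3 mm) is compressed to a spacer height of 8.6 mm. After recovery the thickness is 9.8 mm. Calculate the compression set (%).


CS = (t0 - recovered) / (t0 - ts) * 100
= (10.3 - 9.8) / (10.3 - 8.6) * 100
= 0.5 / 1.7 * 100
= 29.4%

29.4%


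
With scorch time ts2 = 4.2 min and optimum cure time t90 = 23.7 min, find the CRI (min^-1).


CRI = 100 / (t90 - ts2)
= 100 / (23.7 - 4.2)
= 100 / 19.5
= 5.13 min^-1

5.13 min^-1


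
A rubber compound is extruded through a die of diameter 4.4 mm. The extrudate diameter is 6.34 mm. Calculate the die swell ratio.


Die swell ratio = D_extrudate / D_die
= 6.34 / 4.4
= 1.441

Die swell = 1.441


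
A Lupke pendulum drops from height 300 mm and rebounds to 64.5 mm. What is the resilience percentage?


Resilience = h_rebound / h_drop * 100
= 64.5 / 300 * 100
= 21.5%

21.5%


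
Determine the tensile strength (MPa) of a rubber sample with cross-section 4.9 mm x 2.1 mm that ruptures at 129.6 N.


Area = width * thickness = 4.9 * 2.1 = 10.29 mm^2
TS = force / area = 129.6 / 10.29 = 12.59 MPa

12.59 MPa


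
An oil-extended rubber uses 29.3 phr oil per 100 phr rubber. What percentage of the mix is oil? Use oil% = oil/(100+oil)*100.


Oil % = oil / (100 + oil) * 100
= 29.3 / (100 + 29.3) * 100
= 29.3 / 129.3 * 100
= 22.66%

22.66%


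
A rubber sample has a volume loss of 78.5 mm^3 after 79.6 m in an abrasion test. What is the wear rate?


Rate = volume_loss / distance
= 78.5 / 79.6
= 0.986 mm^3/m

0.986 mm^3/m


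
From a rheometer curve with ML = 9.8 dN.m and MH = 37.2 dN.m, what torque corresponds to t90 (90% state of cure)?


M90 = ML + 0.9 * (MH - ML)
M90 = 9.8 + 0.9 * (37.2 - 9.8)
M90 = 9.8 + 0.9 * 27.4
M90 = 34.46 dN.m

34.46 dN.m


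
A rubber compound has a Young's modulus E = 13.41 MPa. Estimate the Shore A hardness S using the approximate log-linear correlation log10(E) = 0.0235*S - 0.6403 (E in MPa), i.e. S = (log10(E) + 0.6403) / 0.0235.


log10(E) = 0.0235*S - 0.6403  =>  S = (log10(E) + 0.6403) / 0.0235
log10(13.41) = 1.127429
S = (1.127429 + 0.6403) / 0.0235 = 1.767729 / 0.0235
S = 75.2

Shore A = 75.2


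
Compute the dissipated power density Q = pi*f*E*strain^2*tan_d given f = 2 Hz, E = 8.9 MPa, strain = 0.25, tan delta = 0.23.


Q = pi * f * E * strain^2 * tan_d
= pi * 2 * 8.9 * 0.25^2 * 0.23
= pi * 2 * 8.9 * 0.0625 * 0.23
= 0.8039

Q = 0.8039


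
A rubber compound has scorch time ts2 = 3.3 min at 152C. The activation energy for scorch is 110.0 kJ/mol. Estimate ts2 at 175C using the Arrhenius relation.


Convert temperatures: T1 = 152 + 273.15 = 425.15 K, T2 = 175 + 273.15 = 448.15 K
ts2_new = 3.3 * exp(110000 / 8.314 * (1/448.15 - 1/425.15))
1/T2 - 1/T1 = -1.2072e-04
ts2_new = 0.67 min

0.67 min


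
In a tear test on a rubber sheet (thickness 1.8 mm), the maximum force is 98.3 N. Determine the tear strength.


Tear strength = force / thickness
= 98.3 / 1.8
= 54.61 N/mm

54.61 N/mm


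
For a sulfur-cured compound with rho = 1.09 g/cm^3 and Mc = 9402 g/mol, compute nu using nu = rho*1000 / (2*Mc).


nu = rho * 1000 / (2 * Mc)
nu = 1.09 * 1000 / (2 * 9402)
nu = 1090.0 / 18804
nu = 0.0580 mol/L

0.0580 mol/L


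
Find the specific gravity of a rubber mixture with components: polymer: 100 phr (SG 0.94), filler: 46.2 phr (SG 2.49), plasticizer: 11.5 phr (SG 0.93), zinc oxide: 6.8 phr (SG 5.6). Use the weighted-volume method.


Sum of weights = 164.5
Volume contributions:
  polymer: 100/0.94 = 106.3830
  filler: 46.2/2.49 = 18.5542
  plasticizer: 11.5/0.93 = 12.3656
  zinc oxide: 6.8/5.6 = 1.2143
Sum of volumes = 138.5171
SG = 164.5 / 138.5171 = 1.188

SG = 1.188


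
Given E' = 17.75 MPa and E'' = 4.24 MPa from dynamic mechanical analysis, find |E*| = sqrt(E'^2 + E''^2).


|E*| = sqrt(E'^2 + E''^2)
= sqrt(17.75^2 + 4.24^2)
= sqrt(315.0625 + 17.9776)
= 18.249 MPa

18.249 MPa


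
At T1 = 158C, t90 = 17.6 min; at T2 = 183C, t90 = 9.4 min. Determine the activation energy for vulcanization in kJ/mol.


T1 = 431.15 K, T2 = 456.15 K
1/T1 - 1/T2 = 1.2712e-04
ln(t1/t2) = ln(17.6/9.4) = 0.6272
Ea = 8.314 * 0.6272 / 1.2712e-04 = 41020.8506 J/mol
Ea = 41.02 kJ/mol

41.02 kJ/mol


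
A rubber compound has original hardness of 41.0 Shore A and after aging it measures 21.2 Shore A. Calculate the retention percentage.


Retention = aged / original * 100
= 21.2 / 41.0 * 100
= 51.7%

51.7%


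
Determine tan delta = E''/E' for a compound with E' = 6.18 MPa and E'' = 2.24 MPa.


tan delta = E'' / E'
= 2.24 / 6.18
= 0.3625

tan delta = 0.3625


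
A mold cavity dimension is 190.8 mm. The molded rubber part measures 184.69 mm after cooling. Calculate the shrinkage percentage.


Shrinkage = (mold - part) / mold * 100
= (190.8 - 184.69) / 190.8 * 100
= 6.11 / 190.8 * 100
= 3.2%

3.2%


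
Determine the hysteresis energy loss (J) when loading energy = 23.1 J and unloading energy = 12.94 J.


Hysteresis loss = loading - unloading
= 23.1 - 12.94
= 10.16 J

10.16 J


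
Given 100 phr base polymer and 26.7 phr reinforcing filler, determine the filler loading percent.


Filler % = filler / (rubber + filler) * 100
= 26.7 / (100 + 26.7) * 100
= 26.7 / 126.7 * 100
= 21.07%

21.07%


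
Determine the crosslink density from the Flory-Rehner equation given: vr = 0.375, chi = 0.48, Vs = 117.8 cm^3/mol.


ln(1 - vr) = ln(1 - 0.375) = -0.4700
Numerator = -((-0.4700) + 0.375 + 0.48 * 0.375^2) = 0.0275
Denominator = 117.8 * (0.375^(1/3) - 0.375/2) = 62.8610
nu = 0.0275 / 62.8610 = 4.3753e-04 mol/cm^3

4.3753e-04 mol/cm^3


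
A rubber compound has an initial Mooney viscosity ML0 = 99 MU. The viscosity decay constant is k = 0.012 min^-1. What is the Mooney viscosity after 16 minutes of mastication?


ML = ML0 * exp(-k * t)
ML = 99 * exp(-0.012 * 16)
ML = 99 * 0.8253
ML = 81.71 MU

81.71 MU


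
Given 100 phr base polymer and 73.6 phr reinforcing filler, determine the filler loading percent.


Filler % = filler / (rubber + filler) * 100
= 73.6 / (100 + 73.6) * 100
= 73.6 / 173.6 * 100
= 42.4%

42.4%


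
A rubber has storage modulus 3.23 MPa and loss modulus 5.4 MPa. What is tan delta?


tan delta = E'' / E'
= 5.4 / 3.23
= 1.6718

tan delta = 1.6718


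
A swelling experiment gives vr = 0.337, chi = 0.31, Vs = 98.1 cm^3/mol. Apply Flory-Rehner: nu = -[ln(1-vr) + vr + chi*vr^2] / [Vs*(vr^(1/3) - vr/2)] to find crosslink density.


ln(1 - vr) = ln(1 - 0.337) = -0.4110
Numerator = -((-0.4110) + 0.337 + 0.31 * 0.337^2) = 0.0388
Denominator = 98.1 * (0.337^(1/3) - 0.337/2) = 51.7374
nu = 0.0388 / 51.7374 = 7.4944e-04 mol/cm^3

7.4944e-04 mol/cm^3


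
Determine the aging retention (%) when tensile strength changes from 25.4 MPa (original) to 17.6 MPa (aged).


Retention = aged / original * 100
= 17.6 / 25.4 * 100
= 69.3%

69.3%


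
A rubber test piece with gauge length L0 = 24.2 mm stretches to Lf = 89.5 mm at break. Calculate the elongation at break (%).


Elongation = (Lf - L0) / L0 * 100
= (89.5 - 24.2) / 24.2 * 100
= 65.3 / 24.2 * 100
= 269.8%

269.8%


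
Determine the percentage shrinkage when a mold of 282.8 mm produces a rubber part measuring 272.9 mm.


Shrinkage = (mold - part) / mold * 100
= (282.8 - 272.9) / 282.8 * 100
= 9.9 / 282.8 * 100
= 3.5%

3.5%


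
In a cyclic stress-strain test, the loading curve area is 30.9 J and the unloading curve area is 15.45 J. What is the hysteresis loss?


Hysteresis loss = loading - unloading
= 30.9 - 15.45
= 15.45 J

15.45 J


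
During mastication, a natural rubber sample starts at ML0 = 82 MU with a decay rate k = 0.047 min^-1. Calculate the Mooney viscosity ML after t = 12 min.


ML = ML0 * exp(-k * t)
ML = 82 * exp(-0.047 * 12)
ML = 82 * 0.5689
ML = 46.65 MU

46.65 MU


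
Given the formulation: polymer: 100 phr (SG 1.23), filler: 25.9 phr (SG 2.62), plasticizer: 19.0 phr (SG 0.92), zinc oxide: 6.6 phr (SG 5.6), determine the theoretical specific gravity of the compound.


Sum of weights = 151.5
Volume contributions:
  polymer: 100/1.23 = 81.3008
  filler: 25.9/2.62 = 9.8855
  plasticizer: 19.0/0.92 = 20.6522
  zinc oxide: 6.6/5.6 = 1.1786
Sum of volumes = 113.0171
SG = 151.5 / 113.0171 = 1.341

SG = 1.341


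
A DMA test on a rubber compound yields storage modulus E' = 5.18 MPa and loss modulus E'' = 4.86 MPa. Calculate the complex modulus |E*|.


|E*| = sqrt(E'^2 + E''^2)
= sqrt(5.18^2 + 4.86^2)
= sqrt(26.8324 + 23.6196)
= 7.103 MPa

7.103 MPa


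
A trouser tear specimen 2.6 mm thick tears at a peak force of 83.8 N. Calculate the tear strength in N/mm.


Tear strength = force / thickness
= 83.8 / 2.6
= 32.23 N/mm

32.23 N/mm


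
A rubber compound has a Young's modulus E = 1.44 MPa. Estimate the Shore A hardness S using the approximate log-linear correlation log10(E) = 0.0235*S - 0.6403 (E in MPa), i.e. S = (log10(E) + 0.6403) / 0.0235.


log10(E) = 0.0235*S - 0.6403  =>  S = (log10(E) + 0.6403) / 0.0235
log10(1.44) = 0.158362
S = (0.158362 + 0.6403) / 0.0235 = 0.798662 / 0.0235
S = 34.0

Shore A = 34.0


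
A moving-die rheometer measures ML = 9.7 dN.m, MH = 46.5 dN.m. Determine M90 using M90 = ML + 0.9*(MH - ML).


M90 = ML + 0.9 * (MH - ML)
M90 = 9.7 + 0.9 * (46.5 - 9.7)
M90 = 9.7 + 0.9 * 36.8
M90 = 42.82 dN.m

42.82 dN.m


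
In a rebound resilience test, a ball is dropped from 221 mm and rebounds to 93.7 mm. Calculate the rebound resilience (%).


Resilience = h_rebound / h_drop * 100
= 93.7 / 221 * 100
= 42.4%

42.4%


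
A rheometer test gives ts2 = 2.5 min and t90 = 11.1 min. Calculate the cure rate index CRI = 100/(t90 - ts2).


CRI = 100 / (t90 - ts2)
= 100 / (11.1 - 2.5)
= 100 / 8.6
= 11.63 min^-1

11.63 min^-1


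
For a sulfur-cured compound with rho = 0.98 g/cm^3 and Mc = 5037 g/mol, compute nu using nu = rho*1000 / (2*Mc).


nu = rho * 1000 / (2 * Mc)
nu = 0.98 * 1000 / (2 * 5037)
nu = 980.0 / 10074
nu = 0.0973 mol/L

0.0973 mol/L


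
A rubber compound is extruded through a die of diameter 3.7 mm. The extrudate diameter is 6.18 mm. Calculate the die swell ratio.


Die swell ratio = D_extrudate / D_die
= 6.18 / 3.7
= 1.67

Die swell = 1.67


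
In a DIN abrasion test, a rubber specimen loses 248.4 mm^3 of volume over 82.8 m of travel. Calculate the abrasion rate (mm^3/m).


Rate = volume_loss / distance
= 248.4 / 82.8
= 3.0 mm^3/m

3.0 mm^3/m


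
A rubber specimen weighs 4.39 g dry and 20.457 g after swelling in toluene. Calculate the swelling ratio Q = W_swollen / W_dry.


Q = W_swollen / W_dry
Q = 20.457 / 4.39
Q = 4.66

Q = 4.66


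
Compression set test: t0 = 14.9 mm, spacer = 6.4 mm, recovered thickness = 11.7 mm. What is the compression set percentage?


CS = (t0 - recovered) / (t0 - ts) * 100
= (14.9 - 11.7) / (14.9 - 6.4) * 100
= 3.2 / 8.5 * 100
= 37.6%

37.6%


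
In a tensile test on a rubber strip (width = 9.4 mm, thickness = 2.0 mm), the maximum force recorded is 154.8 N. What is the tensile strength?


Area = width * thickness = 9.4 * 2.0 = 18.8 mm^2
TS = force / area = 154.8 / 18.8 = 8.23 MPa

8.23 MPa


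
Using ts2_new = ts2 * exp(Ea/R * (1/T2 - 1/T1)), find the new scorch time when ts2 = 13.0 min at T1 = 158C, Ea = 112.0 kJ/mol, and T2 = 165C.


Convert temperatures: T1 = 158 + 273.15 = 431.15 K, T2 = 165 + 273.15 = 438.15 K
ts2_new = 13.0 * exp(112000 / 8.314 * (1/438.15 - 1/431.15))
1/T2 - 1/T1 = -3.7055e-05
ts2_new = 7.89 min

7.89 min


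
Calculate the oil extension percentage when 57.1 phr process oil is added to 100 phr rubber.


Oil % = oil / (100 + oil) * 100
= 57.1 / (100 + 57.1) * 100
= 57.1 / 157.1 * 100
= 36.35%

36.35%


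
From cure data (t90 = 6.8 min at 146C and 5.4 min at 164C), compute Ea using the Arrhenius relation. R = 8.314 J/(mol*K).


T1 = 419.15 K, T2 = 437.15 K
1/T1 - 1/T2 = 9.8236e-05
ln(t1/t2) = ln(6.8/5.4) = 0.2305
Ea = 8.314 * 0.2305 / 9.8236e-05 = 19509.8069 J/mol
Ea = 19.51 kJ/mol

19.51 kJ/mol


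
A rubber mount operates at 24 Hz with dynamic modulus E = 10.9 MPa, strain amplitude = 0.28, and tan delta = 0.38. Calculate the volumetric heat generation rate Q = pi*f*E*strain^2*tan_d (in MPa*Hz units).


Q = pi * f * E * strain^2 * tan_d
= pi * 24 * 10.9 * 0.28^2 * 0.38
= pi * 24 * 10.9 * 0.0784 * 0.38
= 24.4843

Q = 24.4843


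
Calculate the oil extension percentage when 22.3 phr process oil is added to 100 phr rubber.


Oil % = oil / (100 + oil) * 100
= 22.3 / (100 + 22.3) * 100
= 22.3 / 122.3 * 100
= 18.23%

18.23%


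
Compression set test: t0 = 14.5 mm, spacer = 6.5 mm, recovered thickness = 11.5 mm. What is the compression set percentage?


CS = (t0 - recovered) / (t0 - ts) * 100
= (14.5 - 11.5) / (14.5 - 6.5) * 100
= 3.0 / 8.0 * 100
= 37.5%

37.5%


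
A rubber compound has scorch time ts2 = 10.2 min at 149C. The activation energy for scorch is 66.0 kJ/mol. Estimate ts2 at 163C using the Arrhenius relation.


Convert temperatures: T1 = 149 + 273.15 = 422.15 K, T2 = 163 + 273.15 = 436.15 K
ts2_new = 10.2 * exp(66000 / 8.314 * (1/436.15 - 1/422.15))
1/T2 - 1/T1 = -7.6037e-05
ts2_new = 5.58 min

5.58 min


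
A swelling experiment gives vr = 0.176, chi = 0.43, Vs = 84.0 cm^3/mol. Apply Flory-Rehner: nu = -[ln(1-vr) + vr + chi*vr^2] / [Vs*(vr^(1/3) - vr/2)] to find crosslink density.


ln(1 - vr) = ln(1 - 0.176) = -0.1936
Numerator = -((-0.1936) + 0.176 + 0.43 * 0.176^2) = 0.0043
Denominator = 84.0 * (0.176^(1/3) - 0.176/2) = 39.6823
nu = 0.0043 / 39.6823 = 1.0748e-04 mol/cm^3

1.0748e-04 mol/cm^3


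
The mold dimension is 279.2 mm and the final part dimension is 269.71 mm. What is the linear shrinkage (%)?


Shrinkage = (mold - part) / mold * 100
= (279.2 - 269.71) / 279.2 * 100
= 9.49 / 279.2 * 100
= 3.4%

3.4%


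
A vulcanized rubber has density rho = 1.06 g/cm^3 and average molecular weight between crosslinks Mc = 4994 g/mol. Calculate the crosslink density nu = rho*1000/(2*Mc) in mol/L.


nu = rho * 1000 / (2 * Mc)
nu = 1.06 * 1000 / (2 * 4994)
nu = 1060.0 / 9988
nu = 0.1061 mol/L

0.1061 mol/L


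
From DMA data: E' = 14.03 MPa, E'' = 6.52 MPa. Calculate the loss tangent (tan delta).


tan delta = E'' / E'
= 6.52 / 14.03
= 0.4647

tan delta = 0.4647


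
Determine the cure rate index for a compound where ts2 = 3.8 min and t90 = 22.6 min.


CRI = 100 / (t90 - ts2)
= 100 / (22.6 - 3.8)
= 100 / 18.8
= 5.32 min^-1

5.32 min^-1


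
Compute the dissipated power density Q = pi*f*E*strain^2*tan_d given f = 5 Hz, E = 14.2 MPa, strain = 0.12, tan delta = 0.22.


Q = pi * f * E * strain^2 * tan_d
= pi * 5 * 14.2 * 0.12^2 * 0.22
= pi * 5 * 14.2 * 0.0144 * 0.22
= 0.7066

Q = 0.7066


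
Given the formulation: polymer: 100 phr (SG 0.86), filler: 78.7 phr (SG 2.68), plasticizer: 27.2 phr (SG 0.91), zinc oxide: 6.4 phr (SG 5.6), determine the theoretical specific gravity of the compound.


Sum of weights = 212.3
Volume contributions:
  polymer: 100/0.86 = 116.2791
  filler: 78.7/2.68 = 29.3657
  plasticizer: 27.2/0.91 = 29.8901
  zinc oxide: 6.4/5.6 = 1.1429
Sum of volumes = 176.6777
SG = 212.3 / 176.6777 = 1.202

SG = 1.202


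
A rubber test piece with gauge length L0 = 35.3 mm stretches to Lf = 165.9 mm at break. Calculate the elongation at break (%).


Elongation = (Lf - L0) / L0 * 100
= (165.9 - 35.3) / 35.3 * 100
= 130.6 / 35.3 * 100
= 370.0%

370.0%


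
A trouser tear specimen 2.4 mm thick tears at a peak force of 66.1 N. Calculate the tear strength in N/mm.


Tear strength = force / thickness
= 66.1 / 2.4
= 27.54 N/mm

27.54 N/mm


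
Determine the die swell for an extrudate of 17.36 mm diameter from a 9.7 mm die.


Die swell ratio = D_extrudate / D_die
= 17.36 / 9.7
= 1.79

Die swell = 1.79


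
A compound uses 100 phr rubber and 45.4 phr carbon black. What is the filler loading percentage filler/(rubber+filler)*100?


Filler % = filler / (rubber + filler) * 100
= 45.4 / (100 + 45.4) * 100
= 45.4 / 145.4 * 100
= 31.22%

31.22%


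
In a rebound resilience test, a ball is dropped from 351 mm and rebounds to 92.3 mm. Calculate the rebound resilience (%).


Resilience = h_rebound / h_drop * 100
= 92.3 / 351 * 100
= 26.3%

26.3%


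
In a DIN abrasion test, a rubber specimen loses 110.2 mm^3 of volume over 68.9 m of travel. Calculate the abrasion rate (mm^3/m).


Rate = volume_loss / distance
= 110.2 / 68.9
= 1.599 mm^3/m

1.599 mm^3/m


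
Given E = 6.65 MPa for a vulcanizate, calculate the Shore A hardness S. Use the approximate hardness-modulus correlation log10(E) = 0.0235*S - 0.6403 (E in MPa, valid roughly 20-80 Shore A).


log10(E) = 0.0235*S - 0.6403  =>  S = (log10(E) + 0.6403) / 0.0235
log10(6.65) = 0.822822
S = (0.822822 + 0.6403) / 0.0235 = 1.463122 / 0.0235
S = 62.3

Shore A = 62.3


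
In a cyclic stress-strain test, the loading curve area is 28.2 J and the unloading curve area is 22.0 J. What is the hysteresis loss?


Hysteresis loss = loading - unloading
= 28.2 - 22.0
= 6.2 J

6.2 J


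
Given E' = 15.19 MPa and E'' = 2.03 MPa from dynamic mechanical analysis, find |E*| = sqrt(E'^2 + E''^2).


|E*| = sqrt(E'^2 + E''^2)
= sqrt(15.19^2 + 2.03^2)
= sqrt(230.7361 + 4.1209)
= 15.325 MPa

15.325 MPa


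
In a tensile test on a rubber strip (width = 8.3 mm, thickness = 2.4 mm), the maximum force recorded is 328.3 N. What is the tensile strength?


Area = width * thickness = 8.3 * 2.4 = 19.92 mm^2
TS = force / area = 328.3 / 19.92 = 16.48 MPa

16.48 MPa


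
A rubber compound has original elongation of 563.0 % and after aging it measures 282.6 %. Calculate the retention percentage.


Retention = aged / original * 100
= 282.6 / 563.0 * 100
= 50.2%

50.2%


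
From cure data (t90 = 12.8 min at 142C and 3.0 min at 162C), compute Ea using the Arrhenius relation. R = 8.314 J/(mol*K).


T1 = 415.15 K, T2 = 435.15 K
1/T1 - 1/T2 = 1.1071e-04
ln(t1/t2) = ln(12.8/3.0) = 1.4508
Ea = 8.314 * 1.4508 / 1.1071e-04 = 108953.5649 J/mol
Ea = 108.95 kJ/mol

108.95 kJ/mol


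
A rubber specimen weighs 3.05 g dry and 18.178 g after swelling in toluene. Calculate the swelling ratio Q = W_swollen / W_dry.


Q = W_swollen / W_dry
Q = 18.178 / 3.05
Q = 5.96

Q = 5.96


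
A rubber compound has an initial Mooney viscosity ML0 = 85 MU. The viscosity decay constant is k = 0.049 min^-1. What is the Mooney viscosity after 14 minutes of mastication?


ML = ML0 * exp(-k * t)
ML = 85 * exp(-0.049 * 14)
ML = 85 * 0.5036
ML = 42.8 MU

42.8 MU


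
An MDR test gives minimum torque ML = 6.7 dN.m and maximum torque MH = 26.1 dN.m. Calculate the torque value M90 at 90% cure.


M90 = ML + 0.9 * (MH - ML)
M90 = 6.7 + 0.9 * (26.1 - 6.7)
M90 = 6.7 + 0.9 * 19.4
M90 = 24.16 dN.m

24.16 dN.m


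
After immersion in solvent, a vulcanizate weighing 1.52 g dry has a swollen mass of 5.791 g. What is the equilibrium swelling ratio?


Q = W_swollen / W_dry
Q = 5.791 / 1.52
Q = 3.81

Q = 3.81


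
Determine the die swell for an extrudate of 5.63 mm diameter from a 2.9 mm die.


Die swell ratio = D_extrudate / D_die
= 5.63 / 2.9
= 1.941

Die swell = 1.941


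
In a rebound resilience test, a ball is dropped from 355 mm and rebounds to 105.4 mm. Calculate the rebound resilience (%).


Resilience = h_rebound / h_drop * 100
= 105.4 / 355 * 100
= 29.7%

29.7%


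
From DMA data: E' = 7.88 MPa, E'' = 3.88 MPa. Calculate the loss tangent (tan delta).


tan delta = E'' / E'
= 3.88 / 7.88
= 0.4924

tan delta = 0.4924


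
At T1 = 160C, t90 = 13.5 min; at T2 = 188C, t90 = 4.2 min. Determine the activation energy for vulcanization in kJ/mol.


T1 = 433.15 K, T2 = 461.15 K
1/T1 - 1/T2 = 1.4018e-04
ln(t1/t2) = ln(13.5/4.2) = 1.1676
Ea = 8.314 * 1.1676 / 1.4018e-04 = 69251.3950 J/mol
Ea = 69.25 kJ/mol

69.25 kJ/mol


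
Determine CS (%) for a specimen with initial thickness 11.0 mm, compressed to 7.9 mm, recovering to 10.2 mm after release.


CS = (t0 - recovered) / (t0 - ts) * 100
= (11.0 - 10.2) / (11.0 - 7.9) * 100
= 0.8 / 3.1 * 100
= 25.8%

25.8%


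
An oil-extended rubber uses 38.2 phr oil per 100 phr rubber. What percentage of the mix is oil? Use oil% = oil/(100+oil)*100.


Oil % = oil / (100 + oil) * 100
= 38.2 / (100 + 38.2) * 100
= 38.2 / 138.2 * 100
= 27.64%

27.64%


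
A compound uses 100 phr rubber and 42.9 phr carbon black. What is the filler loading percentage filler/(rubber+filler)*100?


Filler % = filler / (rubber + filler) * 100
= 42.9 / (100 + 42.9) * 100
= 42.9 / 142.9 * 100
= 30.02%

30.02%


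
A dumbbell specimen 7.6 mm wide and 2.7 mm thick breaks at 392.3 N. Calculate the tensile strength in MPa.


Area = width * thickness = 7.6 * 2.7 = 20.52 mm^2
TS = force / area = 392.3 / 20.52 = 19.12 MPa

19.12 MPa


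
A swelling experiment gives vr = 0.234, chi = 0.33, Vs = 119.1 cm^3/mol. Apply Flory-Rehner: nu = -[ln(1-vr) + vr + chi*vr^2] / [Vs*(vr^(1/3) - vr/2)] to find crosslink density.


ln(1 - vr) = ln(1 - 0.234) = -0.2666
Numerator = -((-0.2666) + 0.234 + 0.33 * 0.234^2) = 0.0145
Denominator = 119.1 * (0.234^(1/3) - 0.234/2) = 59.4576
nu = 0.0145 / 59.4576 = 2.4393e-04 mol/cm^3

2.4393e-04 mol/cm^3


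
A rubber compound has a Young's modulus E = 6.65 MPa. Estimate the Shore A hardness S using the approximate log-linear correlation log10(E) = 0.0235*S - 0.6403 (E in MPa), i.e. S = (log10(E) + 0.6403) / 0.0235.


log10(E) = 0.0235*S - 0.6403  =>  S = (log10(E) + 0.6403) / 0.0235
log10(6.65) = 0.822822
S = (0.822822 + 0.6403) / 0.0235 = 1.463122 / 0.0235
S = 62.3

Shore A = 62.3


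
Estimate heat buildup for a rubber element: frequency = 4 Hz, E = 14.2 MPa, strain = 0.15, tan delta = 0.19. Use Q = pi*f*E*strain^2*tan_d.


Q = pi * f * E * strain^2 * tan_d
= pi * 4 * 14.2 * 0.15^2 * 0.19
= pi * 4 * 14.2 * 0.0225 * 0.19
= 0.7628

Q = 0.7628


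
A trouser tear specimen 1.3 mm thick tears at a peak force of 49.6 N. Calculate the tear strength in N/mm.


Tear strength = force / thickness
= 49.6 / 1.3
= 38.15 N/mm

38.15 N/mm


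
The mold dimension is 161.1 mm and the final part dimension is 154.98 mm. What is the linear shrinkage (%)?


Shrinkage = (mold - part) / mold * 100
= (161.1 - 154.98) / 161.1 * 100
= 6.12 / 161.1 * 100
= 3.8%

3.8%


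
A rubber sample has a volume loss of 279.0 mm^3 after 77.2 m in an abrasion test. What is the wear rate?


Rate = volume_loss / distance
= 279.0 / 77.2
= 3.614 mm^3/m

3.614 mm^3/m


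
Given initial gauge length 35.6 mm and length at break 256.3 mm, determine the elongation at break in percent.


Elongation = (Lf - L0) / L0 * 100
= (256.3 - 35.6) / 35.6 * 100
= 220.7 / 35.6 * 100
= 619.9%

619.9%


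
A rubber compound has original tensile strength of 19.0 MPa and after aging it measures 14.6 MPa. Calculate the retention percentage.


Retention = aged / original * 100
= 14.6 / 19.0 * 100
= 76.8%

76.8%


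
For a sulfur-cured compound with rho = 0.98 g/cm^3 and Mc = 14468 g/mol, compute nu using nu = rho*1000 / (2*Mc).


nu = rho * 1000 / (2 * Mc)
nu = 0.98 * 1000 / (2 * 14468)
nu = 980.0 / 28936
nu = 0.0339 mol/L

0.0339 mol/L


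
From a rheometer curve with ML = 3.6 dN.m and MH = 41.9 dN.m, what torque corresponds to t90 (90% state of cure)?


M90 = ML + 0.9 * (MH - ML)
M90 = 3.6 + 0.9 * (41.9 - 3.6)
M90 = 3.6 + 0.9 * 38.3
M90 = 38.07 dN.m

38.07 dN.m


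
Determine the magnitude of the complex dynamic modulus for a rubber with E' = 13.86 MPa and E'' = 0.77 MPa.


|E*| = sqrt(E'^2 + E''^2)
= sqrt(13.86^2 + 0.77^2)
= sqrt(192.0996 + 0.5929)
= 13.881 MPa

13.881 MPa


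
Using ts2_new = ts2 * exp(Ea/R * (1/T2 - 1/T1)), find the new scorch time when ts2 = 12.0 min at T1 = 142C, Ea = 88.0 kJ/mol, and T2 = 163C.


Convert temperatures: T1 = 142 + 273.15 = 415.15 K, T2 = 163 + 273.15 = 436.15 K
ts2_new = 12.0 * exp(88000 / 8.314 * (1/436.15 - 1/415.15))
1/T2 - 1/T1 = -1.1598e-04
ts2_new = 3.52 min

3.52 min


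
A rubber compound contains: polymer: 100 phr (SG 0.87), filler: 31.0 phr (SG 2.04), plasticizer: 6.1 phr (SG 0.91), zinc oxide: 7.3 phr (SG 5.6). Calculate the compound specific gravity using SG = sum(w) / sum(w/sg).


Sum of weights = 144.4
Volume contributions:
  polymer: 100/0.87 = 114.9425
  filler: 31.0/2.04 = 15.1961
  plasticizer: 6.1/0.91 = 6.7033
  zinc oxide: 7.3/5.6 = 1.3036
Sum of volumes = 138.1455
SG = 144.4 / 138.1455 = 1.045

SG = 1.045


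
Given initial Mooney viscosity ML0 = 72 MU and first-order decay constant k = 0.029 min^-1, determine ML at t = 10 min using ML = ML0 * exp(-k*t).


ML = ML0 * exp(-k * t)
ML = 72 * exp(-0.029 * 10)
ML = 72 * 0.7483
ML = 53.87 MU

53.87 MU


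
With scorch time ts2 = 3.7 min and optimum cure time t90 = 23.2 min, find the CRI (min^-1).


CRI = 100 / (t90 - ts2)
= 100 / (23.2 - 3.7)
= 100 / 19.5
= 5.13 min^-1

5.13 min^-1


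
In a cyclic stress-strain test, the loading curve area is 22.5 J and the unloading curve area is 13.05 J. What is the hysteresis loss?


Hysteresis loss = loading - unloading
= 22.5 - 13.05
= 9.45 J

9.45 J


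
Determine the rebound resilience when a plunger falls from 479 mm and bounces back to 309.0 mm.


Resilience = h_rebound / h_drop * 100
= 309.0 / 479 * 100
= 64.5%

64.5%


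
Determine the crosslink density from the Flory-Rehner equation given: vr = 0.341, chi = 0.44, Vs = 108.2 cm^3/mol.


ln(1 - vr) = ln(1 - 0.341) = -0.4170
Numerator = -((-0.4170) + 0.341 + 0.44 * 0.341^2) = 0.0249
Denominator = 108.2 * (0.341^(1/3) - 0.341/2) = 57.1444
nu = 0.0249 / 57.1444 = 4.3518e-04 mol/cm^3

4.3518e-04 mol/cm^3


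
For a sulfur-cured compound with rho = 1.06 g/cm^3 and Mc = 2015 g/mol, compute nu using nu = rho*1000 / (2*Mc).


nu = rho * 1000 / (2 * Mc)
nu = 1.06 * 1000 / (2 * 2015)
nu = 1060.0 / 4030
nu = 0.2630 mol/L

0.2630 mol/L


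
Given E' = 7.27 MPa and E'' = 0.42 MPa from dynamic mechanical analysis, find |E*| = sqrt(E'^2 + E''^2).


|E*| = sqrt(E'^2 + E''^2)
= sqrt(7.27^2 + 0.42^2)
= sqrt(52.8529 + 0.1764)
= 7.282 MPa

7.282 MPa


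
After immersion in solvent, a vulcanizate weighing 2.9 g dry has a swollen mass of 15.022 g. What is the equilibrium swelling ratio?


Q = W_swollen / W_dry
Q = 15.022 / 2.9
Q = 5.18

Q = 5.18


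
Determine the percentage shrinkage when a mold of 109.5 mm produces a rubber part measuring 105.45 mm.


Shrinkage = (mold - part) / mold * 100
= (109.5 - 105.45) / 109.5 * 100
= 4.05 / 109.5 * 100
= 3.7%

3.7%


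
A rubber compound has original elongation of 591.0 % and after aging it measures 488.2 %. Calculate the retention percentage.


Retention = aged / original * 100
= 488.2 / 591.0 * 100
= 82.6%

82.6%


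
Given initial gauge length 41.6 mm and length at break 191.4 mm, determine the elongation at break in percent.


Elongation = (Lf - L0) / L0 * 100
= (191.4 - 41.6) / 41.6 * 100
= 149.8 / 41.6 * 100
= 360.1%

360.1%


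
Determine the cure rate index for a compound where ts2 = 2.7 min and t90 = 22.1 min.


CRI = 100 / (t90 - ts2)
= 100 / (22.1 - 2.7)
= 100 / 19.4
= 5.15 min^-1

5.15 min^-1


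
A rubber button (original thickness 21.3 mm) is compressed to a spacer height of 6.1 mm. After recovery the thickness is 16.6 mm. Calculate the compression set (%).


CS = (t0 - recovered) / (t0 - ts) * 100
= (21.3 - 16.6) / (21.3 - 6.1) * 100
= 4.7 / 15.2 * 100
= 30.9%

30.9%


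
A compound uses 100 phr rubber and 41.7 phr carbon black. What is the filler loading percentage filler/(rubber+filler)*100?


Filler % = filler / (rubber + filler) * 100
= 41.7 / (100 + 41.7) * 100
= 41.7 / 141.7 * 100
= 29.43%

29.43%


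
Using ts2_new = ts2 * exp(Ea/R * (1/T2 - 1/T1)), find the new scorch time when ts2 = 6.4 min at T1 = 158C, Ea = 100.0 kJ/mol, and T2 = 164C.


Convert temperatures: T1 = 158 + 273.15 = 431.15 K, T2 = 164 + 273.15 = 437.15 K
ts2_new = 6.4 * exp(100000 / 8.314 * (1/437.15 - 1/431.15))
1/T2 - 1/T1 = -3.1834e-05
ts2_new = 4.36 min

4.36 min


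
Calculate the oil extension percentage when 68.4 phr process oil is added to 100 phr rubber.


Oil % = oil / (100 + oil) * 100
= 68.4 / (100 + 68.4) * 100
= 68.4 / 168.4 * 100
= 40.62%

40.62%


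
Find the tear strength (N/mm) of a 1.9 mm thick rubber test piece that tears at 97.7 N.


Tear strength = force / thickness
= 97.7 / 1.9
= 51.42 N/mm

51.42 N/mm


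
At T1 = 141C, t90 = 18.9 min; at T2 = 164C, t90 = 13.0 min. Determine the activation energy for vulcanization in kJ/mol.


T1 = 414.15 K, T2 = 437.15 K
1/T1 - 1/T2 = 1.2704e-04
ln(t1/t2) = ln(18.9/13.0) = 0.3742
Ea = 8.314 * 0.3742 / 1.2704e-04 = 24489.9951 J/mol
Ea = 24.49 kJ/mol

24.49 kJ/mol


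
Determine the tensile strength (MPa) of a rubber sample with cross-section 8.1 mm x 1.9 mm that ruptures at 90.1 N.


Area = width * thickness = 8.1 * 1.9 = 15.39 mm^2
TS = force / area = 90.1 / 15.39 = 5.85 MPa

5.85 MPa


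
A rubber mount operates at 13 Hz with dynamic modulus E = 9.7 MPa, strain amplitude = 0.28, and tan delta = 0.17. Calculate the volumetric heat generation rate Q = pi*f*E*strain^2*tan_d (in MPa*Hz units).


Q = pi * f * E * strain^2 * tan_d
= pi * 13 * 9.7 * 0.28^2 * 0.17
= pi * 13 * 9.7 * 0.0784 * 0.17
= 5.2800

Q = 5.2800
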